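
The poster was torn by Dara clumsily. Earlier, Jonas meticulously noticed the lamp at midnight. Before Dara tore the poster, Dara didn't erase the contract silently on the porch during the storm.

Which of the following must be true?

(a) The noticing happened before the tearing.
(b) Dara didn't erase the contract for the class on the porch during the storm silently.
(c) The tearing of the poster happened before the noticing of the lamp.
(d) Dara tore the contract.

(a) Entailed — the narrative places the noticing before the tearing.
(b) Entailed — under negation, adding a further restriction is entailed: if no such erasing event occurred, none occurred for the class either.
(c) Not entailed — the narrative places the noticing before the tearing, not after.
(d) Not entailed — Dara tore the poster, not the contract; the contract belongs to the erasing event.

(a), (b)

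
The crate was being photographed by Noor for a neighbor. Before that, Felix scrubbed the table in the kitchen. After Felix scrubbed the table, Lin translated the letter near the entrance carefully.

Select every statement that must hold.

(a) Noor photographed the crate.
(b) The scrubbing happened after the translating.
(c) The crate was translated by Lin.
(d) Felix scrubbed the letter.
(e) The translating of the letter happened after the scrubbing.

(a) Not entailed — 'was photographing' is progressive on an accomplishment; it does not entail the completed 'photographed'.
(b) Not entailed — the narrative places the scrubbing before the translating, not after.
(c) Not entailed — Lin translated the letter, not the crate; the crate belongs to the photographing event.
(d) Not entailed — Felix scrubbed the table, not the letter; the letter belongs to the translating event.
(e) Entailed — the narrative places the scrubbing before the translating.

(e)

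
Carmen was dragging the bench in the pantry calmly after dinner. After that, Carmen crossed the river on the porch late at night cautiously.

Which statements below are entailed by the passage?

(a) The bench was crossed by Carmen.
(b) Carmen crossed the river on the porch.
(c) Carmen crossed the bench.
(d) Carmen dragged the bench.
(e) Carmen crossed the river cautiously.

(b), (d), (e)

(a) Not entailed — Carmen crossed the river, not the bench; the bench belongs to the dragging event.
(b) Entailed — dropping 'late at night', 'cautiously' leaves a sub-description the original still satisfies.
(c) Not entailed — Carmen crossed the river, not the bench; the bench belongs to the dragging event.
(d) Entailed — 'drag' is an activity; 'was dragging' entails that some dragging happened, so 'dragged' holds.
(e) Entailed — dropping 'late at night', 'on the porch' leaves a sub-description the original still satisfies.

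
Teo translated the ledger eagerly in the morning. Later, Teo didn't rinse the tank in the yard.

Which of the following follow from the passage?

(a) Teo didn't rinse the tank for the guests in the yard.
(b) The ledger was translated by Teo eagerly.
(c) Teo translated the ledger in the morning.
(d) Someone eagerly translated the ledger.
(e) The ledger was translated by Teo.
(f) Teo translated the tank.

(a) Entailed — under negation, adding a further restriction is entailed: if no such rinsing event occurred, none occurred for the guests either.
(b) Entailed — every conjunct here is already in the original translating event.
(c) Entailed — the original entails any weakening of itself; this just drops 'eagerly'.
(d) Entailed — every conjunct here is already in the original translating event.
(e) Entailed — this follows by dropping conjuncts from the translating event's description.
(f) Not entailed — Teo translated the ledger, not the tank; the tank belongs to the rinsing event.

(a), (b), (c), (d), (e)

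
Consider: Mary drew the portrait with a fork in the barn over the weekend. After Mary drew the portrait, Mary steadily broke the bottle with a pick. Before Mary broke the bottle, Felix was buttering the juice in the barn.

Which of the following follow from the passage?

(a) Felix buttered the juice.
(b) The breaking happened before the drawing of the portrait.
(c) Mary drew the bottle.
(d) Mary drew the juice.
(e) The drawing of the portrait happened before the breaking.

(e)

(a) Not entailed — 'was buttering' is progressive on an accomplishment; it does not entail the completed 'buttered'.
(b) Not entailed — the narrative places the drawing before the breaking, not after.
(c) Not entailed — Mary drew the portrait, not the bottle; the bottle belongs to the breaking event.
(d) Not entailed — Mary drew the portrait, not the juice; the juice belongs to the buttering event.
(e) Entailed — the narrative places the drawing before the breaking.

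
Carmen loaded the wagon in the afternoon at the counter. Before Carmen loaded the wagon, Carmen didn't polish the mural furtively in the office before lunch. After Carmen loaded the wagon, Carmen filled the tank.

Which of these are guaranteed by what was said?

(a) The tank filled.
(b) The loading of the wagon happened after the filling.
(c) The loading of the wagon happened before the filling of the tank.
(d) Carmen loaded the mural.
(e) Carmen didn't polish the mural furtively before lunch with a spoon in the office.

(a), (c), (e)

(a) Entailed — 'Carmen filled the tank' is causative; it entails the inchoative 'the tank filled'.
(b) Not entailed — the narrative places the loading before the filling, not after.
(c) Entailed — the narrative places the loading before the filling.
(d) Not entailed — Carmen loaded the wagon, not the mural; the mural belongs to the polishing event.
(e) Entailed — under negation, adding a further restriction is entailed: if no such polishing event occurred, none occurred with a spoon either.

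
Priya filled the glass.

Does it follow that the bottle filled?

Nothing is said about any bottle; only the glass is affected.

no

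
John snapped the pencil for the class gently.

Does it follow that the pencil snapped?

yes

'John snapped the pencil' is the causative; it entails the inchoative 'the pencil snapped'.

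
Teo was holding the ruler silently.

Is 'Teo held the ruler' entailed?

'hold' is atelic; if Teo was holding the ruler, then Teo held the ruler (for some time).

yes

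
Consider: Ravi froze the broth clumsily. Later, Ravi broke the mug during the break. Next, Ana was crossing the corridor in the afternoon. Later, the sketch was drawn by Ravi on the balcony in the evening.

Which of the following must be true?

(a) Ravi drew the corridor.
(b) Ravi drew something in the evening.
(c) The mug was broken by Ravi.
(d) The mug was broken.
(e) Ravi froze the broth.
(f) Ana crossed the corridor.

(b), (c), (d), (e)

(a) Not entailed — Ravi drew the sketch, not the corridor; the corridor belongs to the crossing event.
(b) Entailed — the original entails any weakening of itself; this just drops 'on the balcony' and generalizes the patient.
(c) Entailed — the original entails any weakening of itself; this just drops 'during the break'.
(d) Entailed — this follows by dropping conjuncts from the breaking event's description.
(e) Entailed — dropping 'clumsily' leaves a sub-description the original still satisfies.
(f) Not entailed — 'was crossing' is progressive on an accomplishment; it does not entail the completed 'crossed'.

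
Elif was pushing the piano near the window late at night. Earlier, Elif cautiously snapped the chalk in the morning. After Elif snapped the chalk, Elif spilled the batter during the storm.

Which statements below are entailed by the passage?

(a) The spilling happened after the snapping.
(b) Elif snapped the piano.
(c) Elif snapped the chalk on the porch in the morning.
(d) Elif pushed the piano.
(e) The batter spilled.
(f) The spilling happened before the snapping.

(a) Entailed — the narrative places the snapping before the spilling.
(b) Not entailed — Elif snapped the chalk, not the piano; the piano belongs to the pushing event.
(c) Not entailed — 'on the porch' adds information not in the original event.
(d) Entailed — 'push' is an activity; 'was pushing' entails that some pushing happened, so 'pushed' holds.
(e) Entailed — 'Elif spilled the batter' is causative; it entails the inchoative 'the batter spilled'.
(f) Not entailed — the narrative places the snapping before the spilling, not after.

(a), (d), (e)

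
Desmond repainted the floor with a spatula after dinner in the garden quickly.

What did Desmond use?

'with a spatula' marks the instrument of the repainting event.

a spatula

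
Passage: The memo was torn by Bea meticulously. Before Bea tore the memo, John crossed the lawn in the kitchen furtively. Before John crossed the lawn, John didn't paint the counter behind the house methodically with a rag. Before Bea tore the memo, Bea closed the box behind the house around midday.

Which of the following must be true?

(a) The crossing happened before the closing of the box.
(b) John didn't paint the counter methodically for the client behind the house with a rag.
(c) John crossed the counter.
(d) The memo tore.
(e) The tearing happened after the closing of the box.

(a) Not entailed — the narrative doesn't order the crossing relative to the closing.
(b) Entailed — under negation, adding a further restriction is entailed: if no such painting event occurred, none occurred for the client either.
(c) Not entailed — John crossed the lawn, not the counter; the counter belongs to the painting event.
(d) Entailed — 'Bea tore the memo' is causative; it entails the inchoative 'the memo tore'.
(e) Entailed — the narrative places the closing before the tearing.

(b), (d), (e)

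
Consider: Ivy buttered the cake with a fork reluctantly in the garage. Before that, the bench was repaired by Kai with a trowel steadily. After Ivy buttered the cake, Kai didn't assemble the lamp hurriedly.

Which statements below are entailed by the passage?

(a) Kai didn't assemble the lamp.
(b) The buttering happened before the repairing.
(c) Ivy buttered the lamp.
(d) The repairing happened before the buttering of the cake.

(a) Not entailed — dropping 'hurriedly' under negation is not valid — the original leaves open that Kai assembled the lamp some other way.
(b) Not entailed — the narrative places the repairing before the buttering, not after.
(c) Not entailed — Ivy buttered the cake, not the lamp; the lamp belongs to the assembling event.
(d) Entailed — the narrative places the repairing before the buttering.

(d)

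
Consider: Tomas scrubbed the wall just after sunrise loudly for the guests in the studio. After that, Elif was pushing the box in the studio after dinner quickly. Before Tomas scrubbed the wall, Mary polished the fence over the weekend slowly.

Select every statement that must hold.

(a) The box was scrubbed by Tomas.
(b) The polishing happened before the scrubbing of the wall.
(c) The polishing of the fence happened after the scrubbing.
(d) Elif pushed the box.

(b), (d)

(a) Not entailed — Tomas scrubbed the wall, not the box; the box belongs to the pushing event.
(b) Entailed — the narrative places the polishing before the scrubbing.
(c) Not entailed — the narrative places the polishing before the scrubbing, not after.
(d) Entailed — 'push' is an activity; 'was pushing' entails that some pushing happened, so 'pushed' holds.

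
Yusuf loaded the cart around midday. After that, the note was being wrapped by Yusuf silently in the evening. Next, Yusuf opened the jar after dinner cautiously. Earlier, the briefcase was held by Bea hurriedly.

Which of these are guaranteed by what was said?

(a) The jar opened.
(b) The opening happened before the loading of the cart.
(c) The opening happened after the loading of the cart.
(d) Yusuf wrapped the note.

(a) Entailed — 'Yusuf opened the jar' is causative; it entails the inchoative 'the jar opened'.
(b) Not entailed — the narrative places the loading before the opening, not after.
(c) Entailed — the narrative places the loading before the opening.
(d) Not entailed — 'was wrapping' is progressive on an accomplishment; it does not entail the completed 'wrapped'.

(a), (c)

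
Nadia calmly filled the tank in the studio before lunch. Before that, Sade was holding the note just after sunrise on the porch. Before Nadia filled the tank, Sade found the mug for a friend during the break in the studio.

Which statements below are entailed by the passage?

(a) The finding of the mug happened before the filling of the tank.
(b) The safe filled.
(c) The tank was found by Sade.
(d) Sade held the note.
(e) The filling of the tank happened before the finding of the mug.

(a) Entailed — the narrative places the finding before the filling.
(b) Not entailed — the tank is what filled, not the safe.
(c) Not entailed — Sade found the mug, not the tank; the tank belongs to the filling event.
(d) Entailed — 'hold' is an activity; 'was holding' entails that some holding happened, so 'held' holds.
(e) Not entailed — the narrative places the finding before the filling, not after.

(a), (d)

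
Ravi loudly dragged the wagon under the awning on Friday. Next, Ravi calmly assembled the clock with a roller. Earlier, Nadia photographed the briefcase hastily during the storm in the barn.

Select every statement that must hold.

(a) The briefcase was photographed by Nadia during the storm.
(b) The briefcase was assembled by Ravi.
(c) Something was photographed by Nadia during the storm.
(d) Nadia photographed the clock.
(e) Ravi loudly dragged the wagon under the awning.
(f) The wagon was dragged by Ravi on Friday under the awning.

(a), (c), (e), (f)

(a) Entailed — every conjunct here is already in the original photographing event.
(b) Not entailed — Ravi assembled the clock, not the briefcase; the briefcase belongs to the photographing event.
(c) Entailed — dropping 'in the barn', 'hastily' and generalizing the patient leaves a sub-description the original still satisfies.
(d) Not entailed — Nadia photographed the briefcase, not the clock; the clock belongs to the assembling event.
(e) Entailed — the original entails any weakening of itself; this just drops 'on Friday'.
(f) Entailed — every conjunct here is already in the original dragging event.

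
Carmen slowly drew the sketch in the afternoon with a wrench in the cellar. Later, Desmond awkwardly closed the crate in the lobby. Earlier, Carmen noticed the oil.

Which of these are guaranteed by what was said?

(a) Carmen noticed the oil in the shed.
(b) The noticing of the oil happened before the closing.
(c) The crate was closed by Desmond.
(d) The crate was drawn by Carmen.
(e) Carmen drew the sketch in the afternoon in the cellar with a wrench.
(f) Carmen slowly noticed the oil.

(a) Not entailed — 'in the shed' adds information not in the original event.
(b) Entailed — the narrative places the noticing before the closing.
(c) Entailed — every conjunct here is already in the original closing event.
(d) Not entailed — Carmen drew the sketch, not the crate; the crate belongs to the closing event.
(e) Entailed — every conjunct here is already in the original drawing event.
(f) Not entailed — 'slowly' adds information not in the original event.

(b), (c), (e)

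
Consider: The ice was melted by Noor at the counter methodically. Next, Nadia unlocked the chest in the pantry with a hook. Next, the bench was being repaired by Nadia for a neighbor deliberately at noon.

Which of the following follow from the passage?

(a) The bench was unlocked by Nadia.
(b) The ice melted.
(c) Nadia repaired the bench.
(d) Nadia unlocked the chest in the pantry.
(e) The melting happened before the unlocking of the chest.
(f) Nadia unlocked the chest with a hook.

(a) Not entailed — Nadia unlocked the chest, not the bench; the bench belongs to the repairing event.
(b) Entailed — 'Noor melted the ice' is causative; it entails the inchoative 'the ice melted'.
(c) Not entailed — 'was repairing' is progressive on an accomplishment; it does not entail the completed 'repaired'.
(d) Entailed — dropping 'with a hook' leaves a sub-description the original still satisfies.
(e) Entailed — the narrative places the melting before the unlocking.
(f) Entailed — the original entails any weakening of itself; this just drops 'in the pantry'.

(b), (d), (e), (f)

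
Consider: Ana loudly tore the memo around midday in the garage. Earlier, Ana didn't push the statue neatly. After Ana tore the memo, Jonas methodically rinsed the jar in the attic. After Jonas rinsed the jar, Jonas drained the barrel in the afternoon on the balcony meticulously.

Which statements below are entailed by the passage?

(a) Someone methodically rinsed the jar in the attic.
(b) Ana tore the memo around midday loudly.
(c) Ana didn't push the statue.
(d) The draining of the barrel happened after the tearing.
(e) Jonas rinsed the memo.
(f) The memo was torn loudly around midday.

(a), (b), (d), (f)

(a) Entailed — generalizing the agent leaves a sub-description the original still satisfies.
(b) Entailed — the original entails any weakening of itself; this just drops 'in the garage'.
(c) Not entailed — dropping 'neatly' under negation is not valid — the original leaves open that Ana pushed the statue some other way.
(d) Entailed — the narrative places the tearing before the draining.
(e) Not entailed — Jonas rinsed the jar, not the memo; the memo belongs to the tearing event.
(f) Entailed — this follows by dropping conjuncts from the tearing event's description.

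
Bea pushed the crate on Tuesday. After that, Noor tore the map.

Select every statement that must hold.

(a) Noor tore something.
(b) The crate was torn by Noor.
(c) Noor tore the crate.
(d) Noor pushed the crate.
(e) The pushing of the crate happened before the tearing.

(a), (e)

(a) Entailed — every conjunct here is already in the original tearing event.
(b) Not entailed — Noor tore the map, not the crate; the crate belongs to the pushing event.
(c) Not entailed — Noor tore the map, not the crate; the crate belongs to the pushing event.
(d) Not entailed — the passage has Bea pushing the crate, not Noor.
(e) Entailed — the narrative places the pushing before the tearing.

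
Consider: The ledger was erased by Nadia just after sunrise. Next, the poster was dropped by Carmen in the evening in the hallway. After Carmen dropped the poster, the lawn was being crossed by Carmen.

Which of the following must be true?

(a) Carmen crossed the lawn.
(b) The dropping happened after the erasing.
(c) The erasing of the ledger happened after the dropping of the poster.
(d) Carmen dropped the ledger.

(b)

(a) Not entailed — 'was crossing' is progressive on an accomplishment; it does not entail the completed 'crossed'.
(b) Entailed — the narrative places the erasing before the dropping.
(c) Not entailed — the narrative places the erasing before the dropping, not after.
(d) Not entailed — Carmen dropped the poster, not the ledger; the ledger belongs to the erasing event.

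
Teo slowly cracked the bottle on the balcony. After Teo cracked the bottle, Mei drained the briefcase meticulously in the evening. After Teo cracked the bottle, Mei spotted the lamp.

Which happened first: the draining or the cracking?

the cracking

The connectives place the cracking before the draining.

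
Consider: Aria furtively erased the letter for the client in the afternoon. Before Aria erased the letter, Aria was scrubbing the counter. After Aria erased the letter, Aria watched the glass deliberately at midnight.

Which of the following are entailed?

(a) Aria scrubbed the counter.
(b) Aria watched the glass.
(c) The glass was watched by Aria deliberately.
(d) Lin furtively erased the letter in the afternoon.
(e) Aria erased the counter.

(a), (b), (c)

(a) Entailed — 'scrub' is an activity; 'was scrubbing' entails that some scrubbing happened, so 'scrubbed' holds.
(b) Entailed — dropping 'deliberately', 'at midnight' leaves a sub-description the original still satisfies.
(c) Entailed — the original entails any weakening of itself; this just drops 'at midnight'.
(d) Not entailed — the passage has Aria erasing the letter, not Lin.
(e) Not entailed — Aria erased the letter, not the counter; the counter belongs to the scrubbing event.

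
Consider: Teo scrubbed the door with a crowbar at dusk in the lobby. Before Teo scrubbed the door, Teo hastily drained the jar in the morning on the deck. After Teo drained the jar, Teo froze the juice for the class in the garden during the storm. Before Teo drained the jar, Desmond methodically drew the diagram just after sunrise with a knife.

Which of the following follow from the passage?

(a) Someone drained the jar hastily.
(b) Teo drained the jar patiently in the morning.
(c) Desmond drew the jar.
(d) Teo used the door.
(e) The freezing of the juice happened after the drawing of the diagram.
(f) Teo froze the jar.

(a) Entailed — this follows by dropping conjuncts from the draining event's description.
(b) Not entailed — 'patiently' adds a manner not in (and inconsistent with) the original.
(c) Not entailed — Desmond drew the diagram, not the jar; the jar belongs to the draining event.
(d) Not entailed — the door is the patient, not an instrument — Teo used a crowbar.
(e) Entailed — the narrative places the drawing before the freezing.
(f) Not entailed — Teo froze the juice, not the jar; the jar belongs to the draining event.

(a), (e)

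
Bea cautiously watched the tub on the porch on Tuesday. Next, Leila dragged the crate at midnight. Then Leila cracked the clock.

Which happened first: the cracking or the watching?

The connectives place the watching before the cracking.

the watching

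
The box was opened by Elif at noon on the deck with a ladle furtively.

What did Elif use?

a ladle

'with a ladle' marks the instrument of the opening event.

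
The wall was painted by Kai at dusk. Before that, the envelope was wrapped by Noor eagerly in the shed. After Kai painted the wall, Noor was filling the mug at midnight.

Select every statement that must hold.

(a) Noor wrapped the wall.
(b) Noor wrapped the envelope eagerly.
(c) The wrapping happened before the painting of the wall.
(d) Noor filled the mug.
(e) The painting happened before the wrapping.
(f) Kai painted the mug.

(b), (c)

(a) Not entailed — Noor wrapped the envelope, not the wall; the wall belongs to the painting event.
(b) Entailed — the original entails any weakening of itself; this just drops 'in the shed'.
(c) Entailed — the narrative places the wrapping before the painting.
(d) Not entailed — 'was filling' is progressive on an accomplishment; it does not entail the completed 'filled'.
(e) Not entailed — the narrative places the wrapping before the painting, not after.
(f) Not entailed — Kai painted the wall, not the mug; the mug belongs to the filling event.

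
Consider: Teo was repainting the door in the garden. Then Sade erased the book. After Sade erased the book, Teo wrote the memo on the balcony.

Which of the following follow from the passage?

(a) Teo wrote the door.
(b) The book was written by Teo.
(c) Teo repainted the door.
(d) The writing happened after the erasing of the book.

(d)

(a) Not entailed — Teo wrote the memo, not the door; the door belongs to the repainting event.
(b) Not entailed — Teo wrote the memo, not the book; the book belongs to the erasing event.
(c) Not entailed — 'was repainting' is progressive on an accomplishment; it does not entail the completed 'repainted'.
(d) Entailed — the narrative places the erasing before the writing.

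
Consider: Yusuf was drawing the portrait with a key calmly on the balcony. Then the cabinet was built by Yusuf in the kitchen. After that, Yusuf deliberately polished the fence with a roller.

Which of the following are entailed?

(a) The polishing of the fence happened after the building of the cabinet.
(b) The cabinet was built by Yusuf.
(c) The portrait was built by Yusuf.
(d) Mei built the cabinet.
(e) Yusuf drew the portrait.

(a) Entailed — the narrative places the building before the polishing.
(b) Entailed — every conjunct here is already in the original building event.
(c) Not entailed — Yusuf built the cabinet, not the portrait; the portrait belongs to the drawing event.
(d) Not entailed — the passage has Yusuf building the cabinet, not Mei.
(e) Not entailed — 'was drawing' is progressive on an accomplishment; it does not entail the completed 'drew'.

(a), (b)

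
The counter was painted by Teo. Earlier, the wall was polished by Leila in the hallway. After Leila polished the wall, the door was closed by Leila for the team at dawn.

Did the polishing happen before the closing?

yes

The narrative orders the polishing before the closing.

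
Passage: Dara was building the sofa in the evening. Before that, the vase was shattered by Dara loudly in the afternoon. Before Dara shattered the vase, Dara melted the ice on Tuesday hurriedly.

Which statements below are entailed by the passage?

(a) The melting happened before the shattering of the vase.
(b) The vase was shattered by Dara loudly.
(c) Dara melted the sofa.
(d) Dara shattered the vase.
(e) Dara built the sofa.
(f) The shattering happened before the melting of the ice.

(a) Entailed — the narrative places the melting before the shattering.
(b) Entailed — dropping 'in the afternoon' leaves a sub-description the original still satisfies.
(c) Not entailed — Dara melted the ice, not the sofa; the sofa belongs to the building event.
(d) Entailed — dropping 'loudly', 'in the afternoon' leaves a sub-description the original still satisfies.
(e) Not entailed — 'was building' is progressive on an accomplishment; it does not entail the completed 'built'.
(f) Not entailed — the narrative places the melting before the shattering, not after.

(a), (b), (d)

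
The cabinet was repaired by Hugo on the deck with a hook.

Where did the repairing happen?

on the deck

'on the deck' marks the location of the repairing event.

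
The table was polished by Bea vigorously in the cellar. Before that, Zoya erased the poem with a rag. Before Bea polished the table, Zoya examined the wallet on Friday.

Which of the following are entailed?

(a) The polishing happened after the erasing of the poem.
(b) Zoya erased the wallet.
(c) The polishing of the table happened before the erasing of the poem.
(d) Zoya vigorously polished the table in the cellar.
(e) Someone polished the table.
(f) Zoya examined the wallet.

(a), (e), (f)

(a) Entailed — the narrative places the erasing before the polishing.
(b) Not entailed — Zoya erased the poem, not the wallet; the wallet belongs to the examining event.
(c) Not entailed — the narrative places the erasing before the polishing, not after.
(d) Not entailed — the passage has Bea polishing the table, not Zoya.
(e) Entailed — dropping 'in the cellar', 'vigorously' and generalizing the agent leaves a sub-description the original still satisfies.
(f) Entailed — every conjunct here is already in the original examining event.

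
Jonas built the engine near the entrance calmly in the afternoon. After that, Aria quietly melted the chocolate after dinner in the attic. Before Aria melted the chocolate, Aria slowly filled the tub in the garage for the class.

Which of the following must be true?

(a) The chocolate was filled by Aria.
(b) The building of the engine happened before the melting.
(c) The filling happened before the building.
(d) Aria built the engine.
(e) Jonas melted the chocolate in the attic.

(a) Not entailed — Aria filled the tub, not the chocolate; the chocolate belongs to the melting event.
(b) Entailed — the narrative places the building before the melting.
(c) Not entailed — the narrative doesn't order the filling relative to the building.
(d) Not entailed — the passage has Jonas building the engine, not Aria.
(e) Not entailed — the passage has Aria melting the chocolate, not Jonas.

(b)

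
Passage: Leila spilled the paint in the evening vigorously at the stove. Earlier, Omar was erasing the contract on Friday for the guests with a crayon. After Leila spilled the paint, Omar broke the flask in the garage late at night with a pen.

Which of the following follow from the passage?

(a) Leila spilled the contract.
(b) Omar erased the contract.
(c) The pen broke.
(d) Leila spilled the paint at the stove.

(d)

(a) Not entailed — Leila spilled the paint, not the contract; the contract belongs to the erasing event.
(b) Not entailed — 'was erasing' is progressive on an accomplishment; it does not entail the completed 'erased'.
(c) Not entailed — the flask is what broke, not the pen.
(d) Entailed — every conjunct here is already in the original spilling event.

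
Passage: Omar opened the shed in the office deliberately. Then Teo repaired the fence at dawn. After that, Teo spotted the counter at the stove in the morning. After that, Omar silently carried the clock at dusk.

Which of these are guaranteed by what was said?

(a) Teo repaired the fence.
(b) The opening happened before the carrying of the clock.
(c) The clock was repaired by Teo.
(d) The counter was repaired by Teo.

(a), (b)

(a) Entailed — the original entails any weakening of itself; this just drops 'at dawn'.
(b) Entailed — the narrative places the opening before the carrying.
(c) Not entailed — Teo repaired the fence, not the clock; the clock belongs to the carrying event.
(d) Not entailed — Teo repaired the fence, not the counter; the counter belongs to the spotting event.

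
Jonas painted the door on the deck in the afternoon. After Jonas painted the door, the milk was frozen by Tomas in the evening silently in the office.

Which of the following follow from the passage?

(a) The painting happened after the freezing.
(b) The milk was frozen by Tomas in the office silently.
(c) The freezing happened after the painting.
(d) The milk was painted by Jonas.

(a) Not entailed — the narrative places the painting before the freezing, not after.
(b) Entailed — the original entails any weakening of itself; this just drops 'in the evening'.
(c) Entailed — the narrative places the painting before the freezing.
(d) Not entailed — Jonas painted the door, not the milk; the milk belongs to the freezing event.

(b), (c)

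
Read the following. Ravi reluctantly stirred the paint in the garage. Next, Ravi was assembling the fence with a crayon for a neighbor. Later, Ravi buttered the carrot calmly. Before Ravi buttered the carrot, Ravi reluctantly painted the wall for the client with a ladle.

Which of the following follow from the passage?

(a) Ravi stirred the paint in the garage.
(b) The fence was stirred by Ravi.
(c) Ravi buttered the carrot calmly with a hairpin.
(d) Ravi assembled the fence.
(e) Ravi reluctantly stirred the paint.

(a) Entailed — this follows by dropping conjuncts from the stirring event's description.
(b) Not entailed — Ravi stirred the paint, not the fence; the fence belongs to the assembling event.
(c) Not entailed — 'with a hairpin' adds information not in the original event.
(d) Not entailed — 'was assembling' is progressive on an accomplishment; it does not entail the completed 'assembled'.
(e) Entailed — dropping 'in the garage' leaves a sub-description the original still satisfies.

(a), (e)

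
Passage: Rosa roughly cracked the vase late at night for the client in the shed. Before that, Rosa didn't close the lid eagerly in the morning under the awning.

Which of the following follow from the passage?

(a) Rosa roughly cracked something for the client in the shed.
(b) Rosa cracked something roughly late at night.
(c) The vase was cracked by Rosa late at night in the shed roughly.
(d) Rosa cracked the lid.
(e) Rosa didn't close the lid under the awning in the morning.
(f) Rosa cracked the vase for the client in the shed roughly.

(a) Entailed — dropping 'late at night' and generalizing the patient leaves a sub-description the original still satisfies.
(b) Entailed — every conjunct here is already in the original cracking event.
(c) Entailed — this follows by dropping conjuncts from the cracking event's description.
(d) Not entailed — Rosa cracked the vase, not the lid; the lid belongs to the closing event.
(e) Not entailed — dropping 'eagerly' under negation is not valid — the original leaves open that Rosa closed the lid some other way.
(f) Entailed — every conjunct here is already in the original cracking event.

(a), (b), (c), (f)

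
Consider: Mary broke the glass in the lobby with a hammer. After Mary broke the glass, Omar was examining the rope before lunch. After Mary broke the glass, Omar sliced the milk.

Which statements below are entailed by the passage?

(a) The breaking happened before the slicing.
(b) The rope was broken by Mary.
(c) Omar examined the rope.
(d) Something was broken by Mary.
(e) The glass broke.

(a), (c), (d), (e)

(a) Entailed — the narrative places the breaking before the slicing.
(b) Not entailed — Mary broke the glass, not the rope; the rope belongs to the examining event.
(c) Entailed — 'examine' is an activity; 'was examining' entails that some examining happened, so 'examined' holds.
(d) Entailed — the original entails any weakening of itself; this just drops 'with a hammer', 'in the lobby' and generalizes the patient.
(e) Entailed — 'Mary broke the glass' is causative; it entails the inchoative 'the glass broke'.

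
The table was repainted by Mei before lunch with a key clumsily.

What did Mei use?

'with a key' marks the instrument of the repainting event.

a key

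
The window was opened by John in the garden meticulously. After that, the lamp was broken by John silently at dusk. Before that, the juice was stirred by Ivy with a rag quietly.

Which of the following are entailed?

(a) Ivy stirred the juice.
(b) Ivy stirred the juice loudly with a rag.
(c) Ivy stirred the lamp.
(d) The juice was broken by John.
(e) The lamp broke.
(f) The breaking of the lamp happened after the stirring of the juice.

(a) Entailed — dropping 'quietly', 'with a rag' leaves a sub-description the original still satisfies.
(b) Not entailed — 'loudly' adds a manner not in (and inconsistent with) the original.
(c) Not entailed — Ivy stirred the juice, not the lamp; the lamp belongs to the breaking event.
(d) Not entailed — John broke the lamp, not the juice; the juice belongs to the stirring event.
(e) Entailed — 'John broke the lamp' is causative; it entails the inchoative 'the lamp broke'.
(f) Entailed — the narrative places the stirring before the breaking.

(a), (e), (f)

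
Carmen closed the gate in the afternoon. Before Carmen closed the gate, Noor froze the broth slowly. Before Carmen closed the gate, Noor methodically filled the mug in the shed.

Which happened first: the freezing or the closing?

the freezing

The connectives place the freezing before the closing.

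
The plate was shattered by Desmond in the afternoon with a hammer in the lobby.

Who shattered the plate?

Desmond

'Desmond' marks the agent of the shattering event.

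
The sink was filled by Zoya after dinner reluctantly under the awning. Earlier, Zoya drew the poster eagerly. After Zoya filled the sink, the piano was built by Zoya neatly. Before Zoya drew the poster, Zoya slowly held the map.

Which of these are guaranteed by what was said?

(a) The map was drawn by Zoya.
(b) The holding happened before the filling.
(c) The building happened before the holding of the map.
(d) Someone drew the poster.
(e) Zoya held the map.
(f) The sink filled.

(a) Not entailed — Zoya drew the poster, not the map; the map belongs to the holding event.
(b) Entailed — the narrative places the holding before the filling.
(c) Not entailed — the narrative places the holding before the building, not after.
(d) Entailed — the original entails any weakening of itself; this just drops 'eagerly' and generalizes the agent.
(e) Entailed — this follows by dropping conjuncts from the holding event's description.
(f) Entailed — 'Zoya filled the sink' is causative; it entails the inchoative 'the sink filled'.

(b), (d), (e), (f)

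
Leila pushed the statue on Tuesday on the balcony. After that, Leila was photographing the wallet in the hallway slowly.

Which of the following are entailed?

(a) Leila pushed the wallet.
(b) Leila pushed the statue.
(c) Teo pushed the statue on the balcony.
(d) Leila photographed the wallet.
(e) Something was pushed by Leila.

(b), (e)

(a) Not entailed — Leila pushed the statue, not the wallet; the wallet belongs to the photographing event.
(b) Entailed — this follows by dropping conjuncts from the pushing event's description.
(c) Not entailed — the passage has Leila pushing the statue, not Teo.
(d) Not entailed — 'was photographing' is progressive on an accomplishment; it does not entail the completed 'photographed'.
(e) Entailed — the original entails any weakening of itself; this just drops 'on the balcony', 'on Tuesday' and generalizes the patient.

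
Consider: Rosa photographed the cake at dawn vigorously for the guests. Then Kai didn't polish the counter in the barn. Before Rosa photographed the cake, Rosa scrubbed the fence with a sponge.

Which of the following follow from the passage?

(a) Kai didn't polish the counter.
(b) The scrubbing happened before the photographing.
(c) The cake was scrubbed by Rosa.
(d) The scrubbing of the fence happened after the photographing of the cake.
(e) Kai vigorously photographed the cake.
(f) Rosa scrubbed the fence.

(b), (f)

(a) Not entailed — dropping 'in the barn' under negation is not valid — the original leaves open that Kai polished the counter some other way.
(b) Entailed — the narrative places the scrubbing before the photographing.
(c) Not entailed — Rosa scrubbed the fence, not the cake; the cake belongs to the photographing event.
(d) Not entailed — the narrative places the scrubbing before the photographing, not after.
(e) Not entailed — the passage has Rosa photographing the cake, not Kai.
(f) Entailed — every conjunct here is already in the original scrubbing event.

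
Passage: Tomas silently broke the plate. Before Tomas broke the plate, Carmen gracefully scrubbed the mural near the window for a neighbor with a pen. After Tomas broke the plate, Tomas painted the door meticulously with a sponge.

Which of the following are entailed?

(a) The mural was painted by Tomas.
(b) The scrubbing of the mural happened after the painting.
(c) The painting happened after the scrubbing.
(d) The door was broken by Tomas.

(c)

(a) Not entailed — Tomas painted the door, not the mural; the mural belongs to the scrubbing event.
(b) Not entailed — the narrative places the scrubbing before the painting, not after.
(c) Entailed — the narrative places the scrubbing before the painting.
(d) Not entailed — Tomas broke the plate, not the door; the door belongs to the painting event.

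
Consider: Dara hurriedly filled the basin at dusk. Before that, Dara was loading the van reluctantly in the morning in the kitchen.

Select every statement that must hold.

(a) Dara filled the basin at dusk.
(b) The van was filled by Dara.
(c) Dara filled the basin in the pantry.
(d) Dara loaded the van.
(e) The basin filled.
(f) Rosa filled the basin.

(a) Entailed — dropping 'hurriedly' leaves a sub-description the original still satisfies.
(b) Not entailed — Dara filled the basin, not the van; the van belongs to the loading event.
(c) Not entailed — 'in the pantry' adds information not in the original event.
(d) Not entailed — 'was loading' is progressive on an accomplishment; it does not entail the completed 'loaded'.
(e) Entailed — 'Dara filled the basin' is causative; it entails the inchoative 'the basin filled'.
(f) Not entailed — the passage has Dara filling the basin, not Rosa.

(a), (e)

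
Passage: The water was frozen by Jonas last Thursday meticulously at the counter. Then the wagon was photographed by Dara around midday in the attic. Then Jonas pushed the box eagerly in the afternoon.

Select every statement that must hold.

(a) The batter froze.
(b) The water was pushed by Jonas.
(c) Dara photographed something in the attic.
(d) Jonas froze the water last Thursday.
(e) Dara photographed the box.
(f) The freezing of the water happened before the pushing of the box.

(c), (d), (f)

(a) Not entailed — the water is what froze, not the batter.
(b) Not entailed — Jonas pushed the box, not the water; the water belongs to the freezing event.
(c) Entailed — dropping 'around midday' and generalizing the patient leaves a sub-description the original still satisfies.
(d) Entailed — this follows by dropping conjuncts from the freezing event's description.
(e) Not entailed — Dara photographed the wagon, not the box; the box belongs to the pushing event.
(f) Entailed — the narrative places the freezing before the pushing.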